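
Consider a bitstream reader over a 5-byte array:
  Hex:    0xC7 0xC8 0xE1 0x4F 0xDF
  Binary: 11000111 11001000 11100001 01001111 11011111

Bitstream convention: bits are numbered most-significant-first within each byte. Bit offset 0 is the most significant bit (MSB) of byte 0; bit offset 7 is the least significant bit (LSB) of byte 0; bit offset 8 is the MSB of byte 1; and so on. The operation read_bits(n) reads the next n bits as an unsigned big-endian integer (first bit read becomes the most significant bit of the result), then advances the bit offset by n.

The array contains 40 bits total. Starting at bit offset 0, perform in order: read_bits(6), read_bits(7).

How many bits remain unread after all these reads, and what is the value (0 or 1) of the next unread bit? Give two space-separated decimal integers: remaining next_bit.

Read 1: bits[0:6] width=6 -> value=49 (bin 110001); offset now 6 = byte 0 bit 6; 34 bits remain
Read 2: bits[6:13] width=7 -> value=121 (bin 1111001); offset now 13 = byte 1 bit 5; 27 bits remain

Answer: 27 0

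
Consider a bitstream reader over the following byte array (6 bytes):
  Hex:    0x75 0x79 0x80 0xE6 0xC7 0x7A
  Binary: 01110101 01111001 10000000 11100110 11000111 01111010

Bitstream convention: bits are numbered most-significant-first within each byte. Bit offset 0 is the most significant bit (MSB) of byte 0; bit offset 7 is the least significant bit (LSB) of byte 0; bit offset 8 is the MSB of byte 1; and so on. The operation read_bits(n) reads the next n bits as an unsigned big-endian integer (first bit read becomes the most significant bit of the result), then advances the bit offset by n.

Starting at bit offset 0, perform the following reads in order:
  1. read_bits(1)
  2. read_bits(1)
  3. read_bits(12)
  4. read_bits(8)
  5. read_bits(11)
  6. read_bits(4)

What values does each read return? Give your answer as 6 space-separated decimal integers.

Read 1: bits[0:1] width=1 -> value=0 (bin 0); offset now 1 = byte 0 bit 1; 47 bits remain
Read 2: bits[1:2] width=1 -> value=1 (bin 1); offset now 2 = byte 0 bit 2; 46 bits remain
Read 3: bits[2:14] width=12 -> value=3422 (bin 110101011110); offset now 14 = byte 1 bit 6; 34 bits remain
Read 4: bits[14:22] width=8 -> value=96 (bin 01100000); offset now 22 = byte 2 bit 6; 26 bits remain
Read 5: bits[22:33] width=11 -> value=461 (bin 00111001101); offset now 33 = byte 4 bit 1; 15 bits remain
Read 6: bits[33:37] width=4 -> value=8 (bin 1000); offset now 37 = byte 4 bit 5; 11 bits remain

Answer: 0 1 3422 96 461 8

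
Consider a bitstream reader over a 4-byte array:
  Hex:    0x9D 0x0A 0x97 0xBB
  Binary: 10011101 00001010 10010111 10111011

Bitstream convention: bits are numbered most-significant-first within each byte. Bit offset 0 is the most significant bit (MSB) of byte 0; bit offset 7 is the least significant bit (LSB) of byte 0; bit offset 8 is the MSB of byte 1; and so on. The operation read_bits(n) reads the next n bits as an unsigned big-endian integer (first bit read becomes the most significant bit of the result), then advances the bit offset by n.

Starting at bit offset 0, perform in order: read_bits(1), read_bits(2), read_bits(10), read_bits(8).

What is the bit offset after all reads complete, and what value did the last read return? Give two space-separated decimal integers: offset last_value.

Read 1: bits[0:1] width=1 -> value=1 (bin 1); offset now 1 = byte 0 bit 1; 31 bits remain
Read 2: bits[1:3] width=2 -> value=0 (bin 00); offset now 3 = byte 0 bit 3; 29 bits remain
Read 3: bits[3:13] width=10 -> value=929 (bin 1110100001); offset now 13 = byte 1 bit 5; 19 bits remain
Read 4: bits[13:21] width=8 -> value=82 (bin 01010010); offset now 21 = byte 2 bit 5; 11 bits remain

Answer: 21 82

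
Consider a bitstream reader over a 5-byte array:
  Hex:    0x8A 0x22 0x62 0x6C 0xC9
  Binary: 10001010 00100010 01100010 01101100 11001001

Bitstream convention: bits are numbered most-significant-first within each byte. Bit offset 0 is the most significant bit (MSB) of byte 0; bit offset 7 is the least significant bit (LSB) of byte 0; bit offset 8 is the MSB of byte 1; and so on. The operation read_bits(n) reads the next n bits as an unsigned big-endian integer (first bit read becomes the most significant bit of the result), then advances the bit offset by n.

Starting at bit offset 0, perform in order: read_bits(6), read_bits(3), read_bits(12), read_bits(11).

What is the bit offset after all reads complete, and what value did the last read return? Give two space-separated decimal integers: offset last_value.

Answer: 32 620

Derivation:
Read 1: bits[0:6] width=6 -> value=34 (bin 100010); offset now 6 = byte 0 bit 6; 34 bits remain
Read 2: bits[6:9] width=3 -> value=4 (bin 100); offset now 9 = byte 1 bit 1; 31 bits remain
Read 3: bits[9:21] width=12 -> value=1100 (bin 010001001100); offset now 21 = byte 2 bit 5; 19 bits remain
Read 4: bits[21:32] width=11 -> value=620 (bin 01001101100); offset now 32 = byte 4 bit 0; 8 bits remain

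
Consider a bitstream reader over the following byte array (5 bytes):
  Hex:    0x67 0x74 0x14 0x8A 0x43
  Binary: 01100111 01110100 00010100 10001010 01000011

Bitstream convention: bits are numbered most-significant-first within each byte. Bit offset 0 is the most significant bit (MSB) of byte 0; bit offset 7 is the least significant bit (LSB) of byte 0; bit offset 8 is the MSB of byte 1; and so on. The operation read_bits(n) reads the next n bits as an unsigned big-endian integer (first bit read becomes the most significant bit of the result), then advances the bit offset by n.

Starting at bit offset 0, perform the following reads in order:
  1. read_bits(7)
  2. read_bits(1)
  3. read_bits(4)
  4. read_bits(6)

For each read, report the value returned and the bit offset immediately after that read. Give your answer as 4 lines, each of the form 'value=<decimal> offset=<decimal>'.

Read 1: bits[0:7] width=7 -> value=51 (bin 0110011); offset now 7 = byte 0 bit 7; 33 bits remain
Read 2: bits[7:8] width=1 -> value=1 (bin 1); offset now 8 = byte 1 bit 0; 32 bits remain
Read 3: bits[8:12] width=4 -> value=7 (bin 0111); offset now 12 = byte 1 bit 4; 28 bits remain
Read 4: bits[12:18] width=6 -> value=16 (bin 010000); offset now 18 = byte 2 bit 2; 22 bits remain

Answer: value=51 offset=7
value=1 offset=8
value=7 offset=12
value=16 offset=18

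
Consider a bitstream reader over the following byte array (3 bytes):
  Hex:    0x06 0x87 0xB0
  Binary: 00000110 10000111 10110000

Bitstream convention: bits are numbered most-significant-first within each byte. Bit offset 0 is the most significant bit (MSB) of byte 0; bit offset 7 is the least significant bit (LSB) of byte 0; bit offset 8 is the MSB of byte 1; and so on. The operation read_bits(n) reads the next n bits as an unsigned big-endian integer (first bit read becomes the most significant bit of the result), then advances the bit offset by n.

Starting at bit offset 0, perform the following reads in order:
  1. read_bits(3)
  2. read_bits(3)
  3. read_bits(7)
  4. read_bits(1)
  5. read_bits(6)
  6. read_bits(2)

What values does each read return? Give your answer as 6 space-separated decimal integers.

Read 1: bits[0:3] width=3 -> value=0 (bin 000); offset now 3 = byte 0 bit 3; 21 bits remain
Read 2: bits[3:6] width=3 -> value=1 (bin 001); offset now 6 = byte 0 bit 6; 18 bits remain
Read 3: bits[6:13] width=7 -> value=80 (bin 1010000); offset now 13 = byte 1 bit 5; 11 bits remain
Read 4: bits[13:14] width=1 -> value=1 (bin 1); offset now 14 = byte 1 bit 6; 10 bits remain
Read 5: bits[14:20] width=6 -> value=59 (bin 111011); offset now 20 = byte 2 bit 4; 4 bits remain
Read 6: bits[20:22] width=2 -> value=0 (bin 00); offset now 22 = byte 2 bit 6; 2 bits remain

Answer: 0 1 80 1 59 0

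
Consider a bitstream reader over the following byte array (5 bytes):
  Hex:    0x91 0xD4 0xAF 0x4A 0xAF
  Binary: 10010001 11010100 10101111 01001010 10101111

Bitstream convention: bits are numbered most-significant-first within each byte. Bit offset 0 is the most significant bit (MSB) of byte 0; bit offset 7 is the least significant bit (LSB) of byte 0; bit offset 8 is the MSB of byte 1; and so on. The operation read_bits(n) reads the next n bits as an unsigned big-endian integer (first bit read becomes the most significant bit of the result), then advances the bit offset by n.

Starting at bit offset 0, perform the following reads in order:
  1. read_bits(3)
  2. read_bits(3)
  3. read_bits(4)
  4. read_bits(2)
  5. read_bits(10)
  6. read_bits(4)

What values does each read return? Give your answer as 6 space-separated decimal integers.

Read 1: bits[0:3] width=3 -> value=4 (bin 100); offset now 3 = byte 0 bit 3; 37 bits remain
Read 2: bits[3:6] width=3 -> value=4 (bin 100); offset now 6 = byte 0 bit 6; 34 bits remain
Read 3: bits[6:10] width=4 -> value=7 (bin 0111); offset now 10 = byte 1 bit 2; 30 bits remain
Read 4: bits[10:12] width=2 -> value=1 (bin 01); offset now 12 = byte 1 bit 4; 28 bits remain
Read 5: bits[12:22] width=10 -> value=299 (bin 0100101011); offset now 22 = byte 2 bit 6; 18 bits remain
Read 6: bits[22:26] width=4 -> value=13 (bin 1101); offset now 26 = byte 3 bit 2; 14 bits remain

Answer: 4 4 7 1 299 13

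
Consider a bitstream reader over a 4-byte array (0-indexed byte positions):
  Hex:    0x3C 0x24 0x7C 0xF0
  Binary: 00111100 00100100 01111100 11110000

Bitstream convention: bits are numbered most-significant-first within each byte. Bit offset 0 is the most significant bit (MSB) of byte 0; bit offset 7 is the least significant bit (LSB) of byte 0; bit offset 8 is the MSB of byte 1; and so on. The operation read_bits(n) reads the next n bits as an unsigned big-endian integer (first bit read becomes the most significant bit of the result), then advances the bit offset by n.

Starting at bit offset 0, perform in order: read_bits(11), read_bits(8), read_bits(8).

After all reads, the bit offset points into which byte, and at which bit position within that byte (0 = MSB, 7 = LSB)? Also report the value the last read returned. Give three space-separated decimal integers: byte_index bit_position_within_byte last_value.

Answer: 3 3 231

Derivation:
Read 1: bits[0:11] width=11 -> value=481 (bin 00111100001); offset now 11 = byte 1 bit 3; 21 bits remain
Read 2: bits[11:19] width=8 -> value=35 (bin 00100011); offset now 19 = byte 2 bit 3; 13 bits remain
Read 3: bits[19:27] width=8 -> value=231 (bin 11100111); offset now 27 = byte 3 bit 3; 5 bits remain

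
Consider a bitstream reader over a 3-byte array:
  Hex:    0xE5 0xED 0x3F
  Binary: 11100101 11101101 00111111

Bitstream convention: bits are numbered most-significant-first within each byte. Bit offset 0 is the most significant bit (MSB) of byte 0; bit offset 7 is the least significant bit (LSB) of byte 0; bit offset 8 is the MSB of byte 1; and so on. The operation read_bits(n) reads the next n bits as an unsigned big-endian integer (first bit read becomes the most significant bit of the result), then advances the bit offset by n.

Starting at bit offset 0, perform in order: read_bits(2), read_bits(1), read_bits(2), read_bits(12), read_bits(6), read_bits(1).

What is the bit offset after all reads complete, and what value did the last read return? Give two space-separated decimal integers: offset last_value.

Read 1: bits[0:2] width=2 -> value=3 (bin 11); offset now 2 = byte 0 bit 2; 22 bits remain
Read 2: bits[2:3] width=1 -> value=1 (bin 1); offset now 3 = byte 0 bit 3; 21 bits remain
Read 3: bits[3:5] width=2 -> value=0 (bin 00); offset now 5 = byte 0 bit 5; 19 bits remain
Read 4: bits[5:17] width=12 -> value=3034 (bin 101111011010); offset now 17 = byte 2 bit 1; 7 bits remain
Read 5: bits[17:23] width=6 -> value=31 (bin 011111); offset now 23 = byte 2 bit 7; 1 bits remain
Read 6: bits[23:24] width=1 -> value=1 (bin 1); offset now 24 = byte 3 bit 0; 0 bits remain

Answer: 24 1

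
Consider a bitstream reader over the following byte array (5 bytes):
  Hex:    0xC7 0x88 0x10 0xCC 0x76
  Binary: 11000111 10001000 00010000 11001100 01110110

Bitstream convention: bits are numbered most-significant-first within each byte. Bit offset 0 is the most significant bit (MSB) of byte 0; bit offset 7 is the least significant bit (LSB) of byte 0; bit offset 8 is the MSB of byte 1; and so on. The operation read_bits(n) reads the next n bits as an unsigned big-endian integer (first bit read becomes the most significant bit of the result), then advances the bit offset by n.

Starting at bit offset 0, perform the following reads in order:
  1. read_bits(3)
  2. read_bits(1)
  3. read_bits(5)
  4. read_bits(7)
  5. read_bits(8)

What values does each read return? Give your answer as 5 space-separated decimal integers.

Answer: 6 0 15 8 16

Derivation:
Read 1: bits[0:3] width=3 -> value=6 (bin 110); offset now 3 = byte 0 bit 3; 37 bits remain
Read 2: bits[3:4] width=1 -> value=0 (bin 0); offset now 4 = byte 0 bit 4; 36 bits remain
Read 3: bits[4:9] width=5 -> value=15 (bin 01111); offset now 9 = byte 1 bit 1; 31 bits remain
Read 4: bits[9:16] width=7 -> value=8 (bin 0001000); offset now 16 = byte 2 bit 0; 24 bits remain
Read 5: bits[16:24] width=8 -> value=16 (bin 00010000); offset now 24 = byte 3 bit 0; 16 bits remain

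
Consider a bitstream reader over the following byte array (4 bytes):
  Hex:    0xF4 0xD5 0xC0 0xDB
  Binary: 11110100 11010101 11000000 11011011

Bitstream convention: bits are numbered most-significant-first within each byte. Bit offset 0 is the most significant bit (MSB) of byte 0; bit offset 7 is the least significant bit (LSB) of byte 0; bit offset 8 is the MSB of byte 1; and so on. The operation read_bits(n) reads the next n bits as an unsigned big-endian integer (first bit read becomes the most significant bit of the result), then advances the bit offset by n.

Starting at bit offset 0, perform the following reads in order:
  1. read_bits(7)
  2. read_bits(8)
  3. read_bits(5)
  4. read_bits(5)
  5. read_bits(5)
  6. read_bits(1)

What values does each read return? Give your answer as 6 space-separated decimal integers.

Answer: 122 106 28 1 22 1

Derivation:
Read 1: bits[0:7] width=7 -> value=122 (bin 1111010); offset now 7 = byte 0 bit 7; 25 bits remain
Read 2: bits[7:15] width=8 -> value=106 (bin 01101010); offset now 15 = byte 1 bit 7; 17 bits remain
Read 3: bits[15:20] width=5 -> value=28 (bin 11100); offset now 20 = byte 2 bit 4; 12 bits remain
Read 4: bits[20:25] width=5 -> value=1 (bin 00001); offset now 25 = byte 3 bit 1; 7 bits remain
Read 5: bits[25:30] width=5 -> value=22 (bin 10110); offset now 30 = byte 3 bit 6; 2 bits remain
Read 6: bits[30:31] width=1 -> value=1 (bin 1); offset now 31 = byte 3 bit 7; 1 bits remain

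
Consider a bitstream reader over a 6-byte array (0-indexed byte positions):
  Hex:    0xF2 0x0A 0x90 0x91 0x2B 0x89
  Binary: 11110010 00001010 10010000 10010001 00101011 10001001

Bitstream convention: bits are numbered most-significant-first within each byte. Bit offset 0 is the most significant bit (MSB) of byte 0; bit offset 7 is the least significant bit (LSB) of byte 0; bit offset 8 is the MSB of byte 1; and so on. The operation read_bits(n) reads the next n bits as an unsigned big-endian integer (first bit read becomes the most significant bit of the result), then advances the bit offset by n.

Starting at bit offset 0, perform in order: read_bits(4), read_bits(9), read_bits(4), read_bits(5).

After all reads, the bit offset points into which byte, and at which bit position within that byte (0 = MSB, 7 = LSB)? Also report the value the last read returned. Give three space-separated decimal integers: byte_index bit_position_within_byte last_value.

Read 1: bits[0:4] width=4 -> value=15 (bin 1111); offset now 4 = byte 0 bit 4; 44 bits remain
Read 2: bits[4:13] width=9 -> value=65 (bin 001000001); offset now 13 = byte 1 bit 5; 35 bits remain
Read 3: bits[13:17] width=4 -> value=5 (bin 0101); offset now 17 = byte 2 bit 1; 31 bits remain
Read 4: bits[17:22] width=5 -> value=4 (bin 00100); offset now 22 = byte 2 bit 6; 26 bits remain

Answer: 2 6 4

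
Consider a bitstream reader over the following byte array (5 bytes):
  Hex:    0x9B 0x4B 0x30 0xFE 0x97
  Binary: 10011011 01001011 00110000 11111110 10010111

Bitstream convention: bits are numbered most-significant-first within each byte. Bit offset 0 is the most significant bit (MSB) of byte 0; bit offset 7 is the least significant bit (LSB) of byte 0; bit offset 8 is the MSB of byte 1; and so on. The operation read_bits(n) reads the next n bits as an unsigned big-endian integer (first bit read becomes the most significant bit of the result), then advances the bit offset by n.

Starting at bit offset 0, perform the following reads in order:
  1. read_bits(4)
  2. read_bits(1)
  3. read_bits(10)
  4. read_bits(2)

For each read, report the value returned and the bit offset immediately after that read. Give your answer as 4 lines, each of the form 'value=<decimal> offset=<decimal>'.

Answer: value=9 offset=4
value=1 offset=5
value=421 offset=15
value=2 offset=17

Derivation:
Read 1: bits[0:4] width=4 -> value=9 (bin 1001); offset now 4 = byte 0 bit 4; 36 bits remain
Read 2: bits[4:5] width=1 -> value=1 (bin 1); offset now 5 = byte 0 bit 5; 35 bits remain
Read 3: bits[5:15] width=10 -> value=421 (bin 0110100101); offset now 15 = byte 1 bit 7; 25 bits remain
Read 4: bits[15:17] width=2 -> value=2 (bin 10); offset now 17 = byte 2 bit 1; 23 bits remain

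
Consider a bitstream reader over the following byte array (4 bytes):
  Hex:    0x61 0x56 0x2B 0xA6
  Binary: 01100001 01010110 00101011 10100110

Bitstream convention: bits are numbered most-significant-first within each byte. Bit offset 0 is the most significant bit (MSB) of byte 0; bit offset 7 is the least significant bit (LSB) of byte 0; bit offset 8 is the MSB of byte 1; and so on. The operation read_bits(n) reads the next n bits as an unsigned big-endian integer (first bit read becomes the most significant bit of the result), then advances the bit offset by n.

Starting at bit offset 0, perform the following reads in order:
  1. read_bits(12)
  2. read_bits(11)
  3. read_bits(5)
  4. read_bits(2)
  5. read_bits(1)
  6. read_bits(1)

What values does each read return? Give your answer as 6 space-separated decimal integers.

Answer: 1557 789 26 1 1 0

Derivation:
Read 1: bits[0:12] width=12 -> value=1557 (bin 011000010101); offset now 12 = byte 1 bit 4; 20 bits remain
Read 2: bits[12:23] width=11 -> value=789 (bin 01100010101); offset now 23 = byte 2 bit 7; 9 bits remain
Read 3: bits[23:28] width=5 -> value=26 (bin 11010); offset now 28 = byte 3 bit 4; 4 bits remain
Read 4: bits[28:30] width=2 -> value=1 (bin 01); offset now 30 = byte 3 bit 6; 2 bits remain
Read 5: bits[30:31] width=1 -> value=1 (bin 1); offset now 31 = byte 3 bit 7; 1 bits remain
Read 6: bits[31:32] width=1 -> value=0 (bin 0); offset now 32 = byte 4 bit 0; 0 bits remain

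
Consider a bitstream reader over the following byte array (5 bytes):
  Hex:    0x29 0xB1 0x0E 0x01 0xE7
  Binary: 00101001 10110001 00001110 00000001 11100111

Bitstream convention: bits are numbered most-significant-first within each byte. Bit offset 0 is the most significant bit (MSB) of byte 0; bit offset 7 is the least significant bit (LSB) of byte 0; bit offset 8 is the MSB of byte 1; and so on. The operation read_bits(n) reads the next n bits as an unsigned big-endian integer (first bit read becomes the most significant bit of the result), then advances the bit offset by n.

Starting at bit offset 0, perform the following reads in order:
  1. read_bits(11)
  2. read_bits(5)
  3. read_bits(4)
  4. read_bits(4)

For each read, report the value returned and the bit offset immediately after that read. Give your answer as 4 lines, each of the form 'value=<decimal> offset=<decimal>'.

Answer: value=333 offset=11
value=17 offset=16
value=0 offset=20
value=14 offset=24

Derivation:
Read 1: bits[0:11] width=11 -> value=333 (bin 00101001101); offset now 11 = byte 1 bit 3; 29 bits remain
Read 2: bits[11:16] width=5 -> value=17 (bin 10001); offset now 16 = byte 2 bit 0; 24 bits remain
Read 3: bits[16:20] width=4 -> value=0 (bin 0000); offset now 20 = byte 2 bit 4; 20 bits remain
Read 4: bits[20:24] width=4 -> value=14 (bin 1110); offset now 24 = byte 3 bit 0; 16 bits remain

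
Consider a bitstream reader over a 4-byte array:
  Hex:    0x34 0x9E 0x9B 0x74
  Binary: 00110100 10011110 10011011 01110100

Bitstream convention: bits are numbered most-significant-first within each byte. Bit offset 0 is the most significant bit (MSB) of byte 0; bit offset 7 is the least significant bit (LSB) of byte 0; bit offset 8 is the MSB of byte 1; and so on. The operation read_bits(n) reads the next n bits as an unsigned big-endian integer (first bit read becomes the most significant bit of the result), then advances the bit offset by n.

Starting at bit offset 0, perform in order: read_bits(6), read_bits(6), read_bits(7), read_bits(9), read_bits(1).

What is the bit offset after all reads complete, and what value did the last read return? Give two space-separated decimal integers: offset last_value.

Read 1: bits[0:6] width=6 -> value=13 (bin 001101); offset now 6 = byte 0 bit 6; 26 bits remain
Read 2: bits[6:12] width=6 -> value=9 (bin 001001); offset now 12 = byte 1 bit 4; 20 bits remain
Read 3: bits[12:19] width=7 -> value=116 (bin 1110100); offset now 19 = byte 2 bit 3; 13 bits remain
Read 4: bits[19:28] width=9 -> value=439 (bin 110110111); offset now 28 = byte 3 bit 4; 4 bits remain
Read 5: bits[28:29] width=1 -> value=0 (bin 0); offset now 29 = byte 3 bit 5; 3 bits remain

Answer: 29 0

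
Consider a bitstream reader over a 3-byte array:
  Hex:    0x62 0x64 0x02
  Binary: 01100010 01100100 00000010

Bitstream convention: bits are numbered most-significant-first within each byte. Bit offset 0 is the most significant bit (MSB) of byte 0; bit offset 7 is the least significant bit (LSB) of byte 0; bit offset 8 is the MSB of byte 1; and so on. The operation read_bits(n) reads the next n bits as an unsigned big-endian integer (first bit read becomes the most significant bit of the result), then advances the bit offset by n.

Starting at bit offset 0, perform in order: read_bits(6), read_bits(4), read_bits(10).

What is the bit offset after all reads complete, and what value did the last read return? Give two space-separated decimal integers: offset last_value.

Read 1: bits[0:6] width=6 -> value=24 (bin 011000); offset now 6 = byte 0 bit 6; 18 bits remain
Read 2: bits[6:10] width=4 -> value=9 (bin 1001); offset now 10 = byte 1 bit 2; 14 bits remain
Read 3: bits[10:20] width=10 -> value=576 (bin 1001000000); offset now 20 = byte 2 bit 4; 4 bits remain

Answer: 20 576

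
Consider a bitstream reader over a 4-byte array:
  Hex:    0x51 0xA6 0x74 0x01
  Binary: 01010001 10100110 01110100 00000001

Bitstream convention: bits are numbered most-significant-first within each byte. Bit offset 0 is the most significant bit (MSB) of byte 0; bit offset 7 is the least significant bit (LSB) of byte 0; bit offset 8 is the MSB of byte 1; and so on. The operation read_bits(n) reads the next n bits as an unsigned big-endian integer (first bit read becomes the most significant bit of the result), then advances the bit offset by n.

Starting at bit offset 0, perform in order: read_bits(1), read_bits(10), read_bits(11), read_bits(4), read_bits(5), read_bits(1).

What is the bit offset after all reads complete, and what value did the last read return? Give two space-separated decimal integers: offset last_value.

Answer: 32 1

Derivation:
Read 1: bits[0:1] width=1 -> value=0 (bin 0); offset now 1 = byte 0 bit 1; 31 bits remain
Read 2: bits[1:11] width=10 -> value=653 (bin 1010001101); offset now 11 = byte 1 bit 3; 21 bits remain
Read 3: bits[11:22] width=11 -> value=413 (bin 00110011101); offset now 22 = byte 2 bit 6; 10 bits remain
Read 4: bits[22:26] width=4 -> value=0 (bin 0000); offset now 26 = byte 3 bit 2; 6 bits remain
Read 5: bits[26:31] width=5 -> value=0 (bin 00000); offset now 31 = byte 3 bit 7; 1 bits remain
Read 6: bits[31:32] width=1 -> value=1 (bin 1); offset now 32 = byte 4 bit 0; 0 bits remain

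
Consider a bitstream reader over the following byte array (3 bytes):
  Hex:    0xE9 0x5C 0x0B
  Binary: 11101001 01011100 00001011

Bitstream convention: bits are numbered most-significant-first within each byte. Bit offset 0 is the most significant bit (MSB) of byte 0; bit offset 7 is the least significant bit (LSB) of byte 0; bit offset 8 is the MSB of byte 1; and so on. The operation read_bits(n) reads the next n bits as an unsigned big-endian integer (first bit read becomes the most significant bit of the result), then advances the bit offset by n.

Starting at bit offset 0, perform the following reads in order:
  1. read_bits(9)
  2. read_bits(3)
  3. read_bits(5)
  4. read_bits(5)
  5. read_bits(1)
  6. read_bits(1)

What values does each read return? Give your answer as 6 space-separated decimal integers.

Read 1: bits[0:9] width=9 -> value=466 (bin 111010010); offset now 9 = byte 1 bit 1; 15 bits remain
Read 2: bits[9:12] width=3 -> value=5 (bin 101); offset now 12 = byte 1 bit 4; 12 bits remain
Read 3: bits[12:17] width=5 -> value=24 (bin 11000); offset now 17 = byte 2 bit 1; 7 bits remain
Read 4: bits[17:22] width=5 -> value=2 (bin 00010); offset now 22 = byte 2 bit 6; 2 bits remain
Read 5: bits[22:23] width=1 -> value=1 (bin 1); offset now 23 = byte 2 bit 7; 1 bits remain
Read 6: bits[23:24] width=1 -> value=1 (bin 1); offset now 24 = byte 3 bit 0; 0 bits remain

Answer: 466 5 24 2 1 1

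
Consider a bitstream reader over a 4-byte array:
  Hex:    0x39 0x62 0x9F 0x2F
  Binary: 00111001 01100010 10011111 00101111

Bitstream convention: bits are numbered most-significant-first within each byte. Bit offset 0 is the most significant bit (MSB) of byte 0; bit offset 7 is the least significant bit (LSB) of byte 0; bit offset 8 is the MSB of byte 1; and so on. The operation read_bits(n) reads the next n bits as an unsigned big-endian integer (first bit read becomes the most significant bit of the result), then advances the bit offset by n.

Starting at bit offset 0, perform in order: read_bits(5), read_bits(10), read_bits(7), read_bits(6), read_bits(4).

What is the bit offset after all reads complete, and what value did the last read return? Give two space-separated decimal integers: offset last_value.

Read 1: bits[0:5] width=5 -> value=7 (bin 00111); offset now 5 = byte 0 bit 5; 27 bits remain
Read 2: bits[5:15] width=10 -> value=177 (bin 0010110001); offset now 15 = byte 1 bit 7; 17 bits remain
Read 3: bits[15:22] width=7 -> value=39 (bin 0100111); offset now 22 = byte 2 bit 6; 10 bits remain
Read 4: bits[22:28] width=6 -> value=50 (bin 110010); offset now 28 = byte 3 bit 4; 4 bits remain
Read 5: bits[28:32] width=4 -> value=15 (bin 1111); offset now 32 = byte 4 bit 0; 0 bits remain

Answer: 32 15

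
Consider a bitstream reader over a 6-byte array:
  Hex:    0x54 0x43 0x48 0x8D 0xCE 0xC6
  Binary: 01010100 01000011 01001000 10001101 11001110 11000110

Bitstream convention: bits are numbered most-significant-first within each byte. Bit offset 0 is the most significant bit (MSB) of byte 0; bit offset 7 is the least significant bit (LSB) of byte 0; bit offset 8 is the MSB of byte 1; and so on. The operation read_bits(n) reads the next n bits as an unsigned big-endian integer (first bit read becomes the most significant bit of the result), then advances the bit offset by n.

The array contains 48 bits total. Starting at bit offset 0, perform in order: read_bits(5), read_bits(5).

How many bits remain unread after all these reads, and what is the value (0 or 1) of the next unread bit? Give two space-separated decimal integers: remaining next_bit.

Answer: 38 0

Derivation:
Read 1: bits[0:5] width=5 -> value=10 (bin 01010); offset now 5 = byte 0 bit 5; 43 bits remain
Read 2: bits[5:10] width=5 -> value=17 (bin 10001); offset now 10 = byte 1 bit 2; 38 bits remain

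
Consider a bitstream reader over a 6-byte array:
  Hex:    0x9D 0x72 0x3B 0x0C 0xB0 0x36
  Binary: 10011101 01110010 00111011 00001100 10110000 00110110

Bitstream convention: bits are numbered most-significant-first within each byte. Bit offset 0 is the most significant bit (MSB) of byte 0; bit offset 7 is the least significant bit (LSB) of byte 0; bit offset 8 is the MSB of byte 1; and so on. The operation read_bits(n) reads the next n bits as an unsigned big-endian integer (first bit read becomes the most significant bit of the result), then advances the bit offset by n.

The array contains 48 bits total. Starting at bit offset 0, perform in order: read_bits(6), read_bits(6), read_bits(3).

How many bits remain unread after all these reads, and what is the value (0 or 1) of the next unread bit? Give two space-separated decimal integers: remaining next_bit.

Answer: 33 0

Derivation:
Read 1: bits[0:6] width=6 -> value=39 (bin 100111); offset now 6 = byte 0 bit 6; 42 bits remain
Read 2: bits[6:12] width=6 -> value=23 (bin 010111); offset now 12 = byte 1 bit 4; 36 bits remain
Read 3: bits[12:15] width=3 -> value=1 (bin 001); offset now 15 = byte 1 bit 7; 33 bits remain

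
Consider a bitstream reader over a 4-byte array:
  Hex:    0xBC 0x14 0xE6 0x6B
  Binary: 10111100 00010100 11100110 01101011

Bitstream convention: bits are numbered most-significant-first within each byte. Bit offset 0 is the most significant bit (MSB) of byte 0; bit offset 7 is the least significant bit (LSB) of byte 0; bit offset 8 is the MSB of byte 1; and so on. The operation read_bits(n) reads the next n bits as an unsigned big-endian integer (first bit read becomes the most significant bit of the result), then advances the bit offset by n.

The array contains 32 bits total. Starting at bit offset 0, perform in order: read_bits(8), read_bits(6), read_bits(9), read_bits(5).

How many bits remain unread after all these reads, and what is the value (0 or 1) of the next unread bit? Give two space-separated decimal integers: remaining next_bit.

Read 1: bits[0:8] width=8 -> value=188 (bin 10111100); offset now 8 = byte 1 bit 0; 24 bits remain
Read 2: bits[8:14] width=6 -> value=5 (bin 000101); offset now 14 = byte 1 bit 6; 18 bits remain
Read 3: bits[14:23] width=9 -> value=115 (bin 001110011); offset now 23 = byte 2 bit 7; 9 bits remain
Read 4: bits[23:28] width=5 -> value=6 (bin 00110); offset now 28 = byte 3 bit 4; 4 bits remain

Answer: 4 1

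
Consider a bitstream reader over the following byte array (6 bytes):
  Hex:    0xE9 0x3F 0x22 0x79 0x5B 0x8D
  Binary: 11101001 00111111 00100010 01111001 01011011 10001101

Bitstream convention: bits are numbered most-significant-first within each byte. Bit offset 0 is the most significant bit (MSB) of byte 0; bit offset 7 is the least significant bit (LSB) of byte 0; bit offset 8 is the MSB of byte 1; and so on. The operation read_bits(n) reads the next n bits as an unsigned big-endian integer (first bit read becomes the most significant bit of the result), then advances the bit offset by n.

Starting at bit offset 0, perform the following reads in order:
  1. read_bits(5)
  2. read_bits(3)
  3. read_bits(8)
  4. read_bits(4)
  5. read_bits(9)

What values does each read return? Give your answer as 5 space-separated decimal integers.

Read 1: bits[0:5] width=5 -> value=29 (bin 11101); offset now 5 = byte 0 bit 5; 43 bits remain
Read 2: bits[5:8] width=3 -> value=1 (bin 001); offset now 8 = byte 1 bit 0; 40 bits remain
Read 3: bits[8:16] width=8 -> value=63 (bin 00111111); offset now 16 = byte 2 bit 0; 32 bits remain
Read 4: bits[16:20] width=4 -> value=2 (bin 0010); offset now 20 = byte 2 bit 4; 28 bits remain
Read 5: bits[20:29] width=9 -> value=79 (bin 001001111); offset now 29 = byte 3 bit 5; 19 bits remain

Answer: 29 1 63 2 79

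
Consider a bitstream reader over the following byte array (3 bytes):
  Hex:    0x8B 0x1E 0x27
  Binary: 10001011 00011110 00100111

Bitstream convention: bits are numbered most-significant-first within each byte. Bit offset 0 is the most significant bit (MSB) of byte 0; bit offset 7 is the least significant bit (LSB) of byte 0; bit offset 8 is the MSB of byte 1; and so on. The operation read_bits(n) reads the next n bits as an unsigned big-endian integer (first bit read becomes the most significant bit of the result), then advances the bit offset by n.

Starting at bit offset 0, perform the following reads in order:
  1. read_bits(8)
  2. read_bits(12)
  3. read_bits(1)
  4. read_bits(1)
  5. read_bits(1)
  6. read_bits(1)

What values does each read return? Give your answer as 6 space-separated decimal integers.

Answer: 139 482 0 1 1 1

Derivation:
Read 1: bits[0:8] width=8 -> value=139 (bin 10001011); offset now 8 = byte 1 bit 0; 16 bits remain
Read 2: bits[8:20] width=12 -> value=482 (bin 000111100010); offset now 20 = byte 2 bit 4; 4 bits remain
Read 3: bits[20:21] width=1 -> value=0 (bin 0); offset now 21 = byte 2 bit 5; 3 bits remain
Read 4: bits[21:22] width=1 -> value=1 (bin 1); offset now 22 = byte 2 bit 6; 2 bits remain
Read 5: bits[22:23] width=1 -> value=1 (bin 1); offset now 23 = byte 2 bit 7; 1 bits remain
Read 6: bits[23:24] width=1 -> value=1 (bin 1); offset now 24 = byte 3 bit 0; 0 bits remain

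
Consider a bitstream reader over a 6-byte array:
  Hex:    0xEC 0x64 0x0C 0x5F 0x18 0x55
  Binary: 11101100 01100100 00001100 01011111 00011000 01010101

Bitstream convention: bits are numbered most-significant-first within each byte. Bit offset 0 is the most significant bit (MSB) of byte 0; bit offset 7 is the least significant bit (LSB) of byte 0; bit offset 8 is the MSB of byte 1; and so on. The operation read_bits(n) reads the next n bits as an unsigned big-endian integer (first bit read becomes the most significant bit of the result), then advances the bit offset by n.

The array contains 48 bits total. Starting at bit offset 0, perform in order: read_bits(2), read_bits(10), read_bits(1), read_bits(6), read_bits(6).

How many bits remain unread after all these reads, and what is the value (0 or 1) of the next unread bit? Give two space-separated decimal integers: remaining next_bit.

Read 1: bits[0:2] width=2 -> value=3 (bin 11); offset now 2 = byte 0 bit 2; 46 bits remain
Read 2: bits[2:12] width=10 -> value=710 (bin 1011000110); offset now 12 = byte 1 bit 4; 36 bits remain
Read 3: bits[12:13] width=1 -> value=0 (bin 0); offset now 13 = byte 1 bit 5; 35 bits remain
Read 4: bits[13:19] width=6 -> value=32 (bin 100000); offset now 19 = byte 2 bit 3; 29 bits remain
Read 5: bits[19:25] width=6 -> value=24 (bin 011000); offset now 25 = byte 3 bit 1; 23 bits remain

Answer: 23 1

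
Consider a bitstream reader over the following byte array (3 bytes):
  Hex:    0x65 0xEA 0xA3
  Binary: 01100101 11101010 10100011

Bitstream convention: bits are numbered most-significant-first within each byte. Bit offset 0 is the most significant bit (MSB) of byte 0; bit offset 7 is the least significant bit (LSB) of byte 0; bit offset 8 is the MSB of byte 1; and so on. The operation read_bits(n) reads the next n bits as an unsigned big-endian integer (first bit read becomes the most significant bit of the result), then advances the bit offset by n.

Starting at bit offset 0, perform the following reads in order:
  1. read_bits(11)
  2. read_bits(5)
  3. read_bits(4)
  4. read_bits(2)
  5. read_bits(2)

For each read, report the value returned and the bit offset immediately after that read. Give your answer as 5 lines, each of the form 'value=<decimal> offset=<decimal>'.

Answer: value=815 offset=11
value=10 offset=16
value=10 offset=20
value=0 offset=22
value=3 offset=24

Derivation:
Read 1: bits[0:11] width=11 -> value=815 (bin 01100101111); offset now 11 = byte 1 bit 3; 13 bits remain
Read 2: bits[11:16] width=5 -> value=10 (bin 01010); offset now 16 = byte 2 bit 0; 8 bits remain
Read 3: bits[16:20] width=4 -> value=10 (bin 1010); offset now 20 = byte 2 bit 4; 4 bits remain
Read 4: bits[20:22] width=2 -> value=0 (bin 00); offset now 22 = byte 2 bit 6; 2 bits remain
Read 5: bits[22:24] width=2 -> value=3 (bin 11); offset now 24 = byte 3 bit 0; 0 bits remain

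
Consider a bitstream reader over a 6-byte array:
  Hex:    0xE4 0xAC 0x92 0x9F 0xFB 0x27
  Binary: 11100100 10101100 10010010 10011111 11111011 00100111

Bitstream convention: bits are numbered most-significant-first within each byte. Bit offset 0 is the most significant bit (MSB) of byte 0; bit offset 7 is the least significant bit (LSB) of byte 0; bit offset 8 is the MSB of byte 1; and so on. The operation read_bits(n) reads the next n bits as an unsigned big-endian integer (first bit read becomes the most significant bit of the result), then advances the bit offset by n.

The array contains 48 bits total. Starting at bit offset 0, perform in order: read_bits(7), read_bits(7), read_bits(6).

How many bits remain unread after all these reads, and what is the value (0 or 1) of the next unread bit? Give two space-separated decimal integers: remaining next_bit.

Answer: 28 0

Derivation:
Read 1: bits[0:7] width=7 -> value=114 (bin 1110010); offset now 7 = byte 0 bit 7; 41 bits remain
Read 2: bits[7:14] width=7 -> value=43 (bin 0101011); offset now 14 = byte 1 bit 6; 34 bits remain
Read 3: bits[14:20] width=6 -> value=9 (bin 001001); offset now 20 = byte 2 bit 4; 28 bits remain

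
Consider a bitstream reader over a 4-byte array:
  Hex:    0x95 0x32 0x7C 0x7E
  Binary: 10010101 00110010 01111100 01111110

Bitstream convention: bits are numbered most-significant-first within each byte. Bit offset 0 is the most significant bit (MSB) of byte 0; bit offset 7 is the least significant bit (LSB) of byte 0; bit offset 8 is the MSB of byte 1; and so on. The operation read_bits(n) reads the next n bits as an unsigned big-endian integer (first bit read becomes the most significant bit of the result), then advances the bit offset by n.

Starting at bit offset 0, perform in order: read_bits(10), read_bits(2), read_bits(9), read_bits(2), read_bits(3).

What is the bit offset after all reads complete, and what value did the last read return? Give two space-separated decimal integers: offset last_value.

Read 1: bits[0:10] width=10 -> value=596 (bin 1001010100); offset now 10 = byte 1 bit 2; 22 bits remain
Read 2: bits[10:12] width=2 -> value=3 (bin 11); offset now 12 = byte 1 bit 4; 20 bits remain
Read 3: bits[12:21] width=9 -> value=79 (bin 001001111); offset now 21 = byte 2 bit 5; 11 bits remain
Read 4: bits[21:23] width=2 -> value=2 (bin 10); offset now 23 = byte 2 bit 7; 9 bits remain
Read 5: bits[23:26] width=3 -> value=1 (bin 001); offset now 26 = byte 3 bit 2; 6 bits remain

Answer: 26 1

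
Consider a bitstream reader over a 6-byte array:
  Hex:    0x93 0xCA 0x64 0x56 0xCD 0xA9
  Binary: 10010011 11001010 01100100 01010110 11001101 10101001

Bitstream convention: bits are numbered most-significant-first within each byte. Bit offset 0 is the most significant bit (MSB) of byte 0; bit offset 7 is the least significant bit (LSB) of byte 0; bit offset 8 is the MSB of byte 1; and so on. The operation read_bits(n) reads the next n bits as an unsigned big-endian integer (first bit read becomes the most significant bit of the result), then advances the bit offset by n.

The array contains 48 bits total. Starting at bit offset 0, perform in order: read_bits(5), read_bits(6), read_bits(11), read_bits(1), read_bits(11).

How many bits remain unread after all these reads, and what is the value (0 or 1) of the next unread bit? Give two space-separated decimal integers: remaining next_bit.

Read 1: bits[0:5] width=5 -> value=18 (bin 10010); offset now 5 = byte 0 bit 5; 43 bits remain
Read 2: bits[5:11] width=6 -> value=30 (bin 011110); offset now 11 = byte 1 bit 3; 37 bits remain
Read 3: bits[11:22] width=11 -> value=665 (bin 01010011001); offset now 22 = byte 2 bit 6; 26 bits remain
Read 4: bits[22:23] width=1 -> value=0 (bin 0); offset now 23 = byte 2 bit 7; 25 bits remain
Read 5: bits[23:34] width=11 -> value=347 (bin 00101011011); offset now 34 = byte 4 bit 2; 14 bits remain

Answer: 14 0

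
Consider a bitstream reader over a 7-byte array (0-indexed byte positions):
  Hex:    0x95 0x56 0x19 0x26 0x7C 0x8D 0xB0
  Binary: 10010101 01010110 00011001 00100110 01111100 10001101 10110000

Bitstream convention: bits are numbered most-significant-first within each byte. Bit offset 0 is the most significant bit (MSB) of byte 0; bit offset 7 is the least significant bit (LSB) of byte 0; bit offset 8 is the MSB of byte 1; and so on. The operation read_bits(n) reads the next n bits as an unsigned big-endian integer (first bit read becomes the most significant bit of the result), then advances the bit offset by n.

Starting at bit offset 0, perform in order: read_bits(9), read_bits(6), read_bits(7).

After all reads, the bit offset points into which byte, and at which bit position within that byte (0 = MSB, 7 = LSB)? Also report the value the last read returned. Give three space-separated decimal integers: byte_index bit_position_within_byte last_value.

Read 1: bits[0:9] width=9 -> value=298 (bin 100101010); offset now 9 = byte 1 bit 1; 47 bits remain
Read 2: bits[9:15] width=6 -> value=43 (bin 101011); offset now 15 = byte 1 bit 7; 41 bits remain
Read 3: bits[15:22] width=7 -> value=6 (bin 0000110); offset now 22 = byte 2 bit 6; 34 bits remain

Answer: 2 6 6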